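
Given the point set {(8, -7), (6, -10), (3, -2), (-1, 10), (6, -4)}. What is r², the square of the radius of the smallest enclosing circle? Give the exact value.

The farthest pair is (6, -10)–(-1, 10) with squared distance 449. The circle on this segment as diameter has centre (2.5, 0) and r² = 449/4 = 112.25.
Check (8, -7): distance² to centre = 79.25 ≤ 112.25, so it lies inside.
All remaining points lie in this disk, and no smaller disk contains both endpoints, so this is the minimum enclosing circle.

112.25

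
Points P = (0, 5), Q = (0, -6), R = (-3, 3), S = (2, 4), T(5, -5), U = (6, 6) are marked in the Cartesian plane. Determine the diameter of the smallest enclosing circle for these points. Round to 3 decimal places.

A smallest enclosing disk is always determined by at most three of the input points on its boundary.
The farthest pair is Q–U with squared distance 180. The circle on this segment as diameter has centre (3, 0) and r² = 180/4 = 45.
Check P: distance² to centre = 34 ≤ 45, so it lies inside.
All remaining points lie in this disk, and no smaller disk contains both endpoints, so this is the minimum enclosing circle.
Diameter = 2r = 2√45 ≈ 13.416.

13.416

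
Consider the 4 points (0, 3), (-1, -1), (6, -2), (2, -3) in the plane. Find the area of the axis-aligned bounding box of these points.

42

x ranges over [-1, 6], width 7.
y ranges over [-3, 3], height 6.
Area = 7 × 6 = 42.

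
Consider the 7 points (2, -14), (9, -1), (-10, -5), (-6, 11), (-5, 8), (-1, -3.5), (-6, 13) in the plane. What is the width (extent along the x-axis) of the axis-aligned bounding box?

max x = 9, min x = -10, so width = 19.

19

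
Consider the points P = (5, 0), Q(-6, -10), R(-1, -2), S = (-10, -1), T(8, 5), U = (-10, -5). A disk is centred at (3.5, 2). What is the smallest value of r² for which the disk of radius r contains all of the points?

The required radius is the distance from (3.5, 2) to the farthest point.
Squared distances: 6.25, 234.25, 36.25, 191.25, 29.25, 231.25.
Maximum is 234.25, attained at Q.

234.25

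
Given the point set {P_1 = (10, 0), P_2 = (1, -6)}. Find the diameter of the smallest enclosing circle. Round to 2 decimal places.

10.82

The smallest circle enclosing two points has them as diameter endpoints.
Centre = midpoint = (5.5, -3); r² = |P_1P_2|²/4 = 117/4 = 29.25.
Diameter = 2r = 2√(29.25) ≈ 10.82.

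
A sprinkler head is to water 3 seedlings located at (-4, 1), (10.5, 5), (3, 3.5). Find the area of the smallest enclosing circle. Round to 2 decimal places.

177.70

Call the three points A, B, C in the order given.
Side lengths²: AB² = 226.25, AC² = 55.25, BC² = 58.5.
Since AB² = 226.25 ≥ 58.5 + 55.25 = 113.75, the angle opposite AB is not acute, so the smallest enclosing circle has AB as diameter.
Centre = midpoint of AB = (3.25, 3), r² = 226.25/4 = 56.5625.
Area = π·r² = π·56.5625 ≈ 177.70.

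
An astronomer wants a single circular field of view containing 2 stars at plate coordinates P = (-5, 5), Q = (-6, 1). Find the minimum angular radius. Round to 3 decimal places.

The smallest circle enclosing two points has them as diameter endpoints.
Centre = midpoint = (-5.5, 3); r² = |PQ|²/4 = 17/4 = 4.25.
r = √(4.25) ≈ 2.062.

2.062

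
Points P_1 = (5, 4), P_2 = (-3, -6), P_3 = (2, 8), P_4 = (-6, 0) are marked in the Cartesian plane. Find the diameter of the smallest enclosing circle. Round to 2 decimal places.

A smallest enclosing disk is always determined by at most three of the input points on its boundary.
The farthest pair is P_2–P_3 with squared distance 221. The circle on this segment as diameter has centre (-0.5, 1) and r² = 221/4 = 55.25.
Check P_1: distance² to centre = 39.25 ≤ 55.25, so it lies inside.
All remaining points lie in this disk, and no smaller disk contains both endpoints, so this is the minimum enclosing circle.
Diameter = 2r = 2√(55.25) ≈ 14.87.

14.87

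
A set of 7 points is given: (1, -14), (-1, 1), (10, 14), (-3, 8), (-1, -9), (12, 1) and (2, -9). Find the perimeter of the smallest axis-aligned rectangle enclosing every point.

86

Width = max x − min x = 12 − (-3) = 15.
Height = max y − min y = 14 − (-14) = 28.
Perimeter = 2(15 + 28) = 86.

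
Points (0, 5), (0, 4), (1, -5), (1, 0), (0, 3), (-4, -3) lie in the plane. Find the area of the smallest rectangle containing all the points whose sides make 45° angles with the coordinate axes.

In coordinates u = x + y, v = x − y the rectangle is axis-aligned; the map (x,y)→(u,v) scales areas by 2.
u-values: 5, 4, -4, 1, 3, -7; range = 5 − (-7) = 12.
v-values: -5, -4, 6, 1, -3, -1; range = 6 − (-5) = 11.
Area = (12 × 11) / 2 = 66.

66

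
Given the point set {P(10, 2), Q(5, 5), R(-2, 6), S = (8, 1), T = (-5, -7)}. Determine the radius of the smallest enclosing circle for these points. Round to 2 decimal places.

A smallest enclosing disk is always determined by at most three of the input points on its boundary.
The minimum enclosing circle is determined by three boundary points: P, R, T.
Their circumcentre is (29/14, -25/14) with r² = 7565/98.
The farthest remaining point Q is at distance² 5353/98 ≤ 7565/98.
r = √(7565/98) ≈ 8.79.

8.79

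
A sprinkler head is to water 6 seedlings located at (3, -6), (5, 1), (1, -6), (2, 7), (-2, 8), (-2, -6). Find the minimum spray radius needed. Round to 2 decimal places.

7.43

A smallest enclosing disk is always determined by at most three of the input points on its boundary.
The farthest pair is (3, -6)–(-2, 8) with squared distance 221. The circle on this segment as diameter has centre (0.5, 1) and r² = 221/4 = 55.25.
Check (5, 1): distance² to centre = 20.25 ≤ 55.25, so it lies inside.
All remaining points lie in this disk, and no smaller disk contains both endpoints, so this is the minimum enclosing circle.
r = √(55.25) ≈ 7.43.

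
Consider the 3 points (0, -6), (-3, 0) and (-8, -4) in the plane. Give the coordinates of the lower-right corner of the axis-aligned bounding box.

(0, -6)

x-range [-8, 0], y-range [-6, 0].
The lower-right corner is (0, -6).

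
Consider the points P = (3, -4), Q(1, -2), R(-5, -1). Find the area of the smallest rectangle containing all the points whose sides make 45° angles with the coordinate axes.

In coordinates u = x + y, v = x − y the rectangle is axis-aligned; the map (x,y)→(u,v) scales areas by 2.
u-values: -1, -1, -6; range = -1 − (-6) = 5.
v-values: 7, 3, -4; range = 7 − (-4) = 11.
Area = (5 × 11) / 2 = 27.5.

27.5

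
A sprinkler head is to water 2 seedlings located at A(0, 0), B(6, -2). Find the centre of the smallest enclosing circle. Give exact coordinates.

(3, -1)

The smallest circle enclosing two points has them as diameter endpoints.
Centre = midpoint = (3, -1); r² = |AB|²/4 = 40/4 = 10.
Centre = (3, -1).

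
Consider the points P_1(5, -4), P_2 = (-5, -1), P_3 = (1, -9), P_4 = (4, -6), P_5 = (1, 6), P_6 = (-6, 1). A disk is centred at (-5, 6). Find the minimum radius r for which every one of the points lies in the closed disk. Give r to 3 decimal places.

16.155

The required radius is the distance from (-5, 6) to the farthest point.
Squared distances: 200, 49, 261, 225, 36, 26.
Maximum is 261, attained at P_3.
r = √261 ≈ 16.155.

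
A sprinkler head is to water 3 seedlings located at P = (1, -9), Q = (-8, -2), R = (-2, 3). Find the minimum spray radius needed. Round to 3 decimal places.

Side lengths²: PQ² = 130, PR² = 153, QR² = 61.
Since PR² = 153 < 130 + 61 = 191, the triangle is acute, so the smallest enclosing circle is the circumcircle.
Circumcentre = (-105/58, -193/58), r² = 67405/1682.
r = √(67405/1682) ≈ 6.330.

6.330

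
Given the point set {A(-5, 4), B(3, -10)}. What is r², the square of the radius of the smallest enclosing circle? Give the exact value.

65

The smallest circle enclosing two points has them as diameter endpoints.
Centre = midpoint = (-1, -3); r² = |AB|²/4 = 260/4 = 65.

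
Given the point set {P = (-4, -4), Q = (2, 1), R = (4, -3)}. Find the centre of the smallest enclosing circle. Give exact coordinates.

(-2/17, -87/34)

Side lengths²: PQ² = 61, PR² = 65, QR² = 20.
Since PR² = 65 < 61 + 20 = 81, the triangle is acute, so the smallest enclosing circle is the circumcircle.
Circumcentre = (-2/17, -87/34), r² = 19825/1156.
Centre = (-2/17, -87/34).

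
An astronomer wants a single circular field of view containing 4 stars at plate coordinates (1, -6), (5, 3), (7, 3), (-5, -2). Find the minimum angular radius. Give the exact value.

A smallest enclosing disk is always determined by at most three of the input points on its boundary.
The farthest pair is (7, 3)–(-5, -2) with squared distance 169. The circle on this segment as diameter has centre (1, 0.5) and r² = 169/4 = 42.25.
Check (1, -6): distance² to centre = 42.25 ≤ 42.25, so it lies inside.
All remaining points lie in this disk, and no smaller disk contains both endpoints, so this is the minimum enclosing circle.
r = √(42.25) = 6.5.

6.5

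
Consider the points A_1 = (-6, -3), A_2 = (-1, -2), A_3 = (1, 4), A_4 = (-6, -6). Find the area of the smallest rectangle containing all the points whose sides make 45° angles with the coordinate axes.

In coordinates u = x + y, v = x − y the rectangle is axis-aligned; the map (x,y)→(u,v) scales areas by 2.
u-values: -9, -3, 5, -12; range = 5 − (-12) = 17.
v-values: -3, 1, -3, 0; range = 1 − (-3) = 4.
Area = (17 × 4) / 2 = 34.

34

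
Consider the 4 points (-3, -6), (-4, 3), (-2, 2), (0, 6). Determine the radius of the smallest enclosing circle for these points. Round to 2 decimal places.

By Welzl's lemma the MEC is supported by two points (diametrically opposite) or three points (on a circumcircle).
The farthest pair is (-3, -6)–(0, 6) with squared distance 153. The circle on this segment as diameter has centre (-1.5, 0) and r² = 153/4 = 38.25.
Check (-4, 3): distance² to centre = 15.25 ≤ 38.25, so it lies inside.
All remaining points lie in this disk, and no smaller disk contains both endpoints, so this is the minimum enclosing circle.
r = √(38.25) ≈ 6.18.

6.18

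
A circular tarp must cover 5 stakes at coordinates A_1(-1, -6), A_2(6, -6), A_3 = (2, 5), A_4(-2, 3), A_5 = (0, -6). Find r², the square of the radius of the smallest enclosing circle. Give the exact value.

The minimum enclosing circle is determined by three boundary points: A_1, A_2, A_3.
Their circumcentre is (2.5, -23/22) with r² = 8905/242.
The farthest remaining point A_4 is at distance² 8861/242 ≤ 8905/242.

8905/242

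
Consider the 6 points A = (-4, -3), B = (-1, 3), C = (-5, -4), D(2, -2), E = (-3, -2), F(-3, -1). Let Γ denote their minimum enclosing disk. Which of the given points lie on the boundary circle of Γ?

By Welzl's lemma the MEC is supported by two points (diametrically opposite) or three points (on a circumcircle).
The minimum enclosing circle is determined by three boundary points: B, C, D.
Their circumcentre is (-169/82, -85/82) with r² = 58565/3362.
The farthest remaining point A is at distance² 25601/3362 ≤ 58565/3362.
The points at distance exactly r from the centre are B, C, D — 3 points.

B, C, D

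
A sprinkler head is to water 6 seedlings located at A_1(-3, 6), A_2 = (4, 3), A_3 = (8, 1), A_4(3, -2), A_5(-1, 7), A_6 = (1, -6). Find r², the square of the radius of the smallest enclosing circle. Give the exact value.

45.625

A smallest enclosing disk is always determined by at most three of the input points on its boundary.
The minimum enclosing circle is determined by three boundary points: A_1, A_3, A_6.
Their circumcentre is (1.25, 0.75) with r² = 45.625.
The farthest remaining point A_5 is at distance² 44.125 ≤ 45.625.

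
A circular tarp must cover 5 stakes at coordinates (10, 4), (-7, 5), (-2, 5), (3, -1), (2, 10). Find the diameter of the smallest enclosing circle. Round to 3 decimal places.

17.029

The minimum enclosing circle of a finite set is fixed by two of the points (as a diameter) or three (as a circumcircle).
The farthest pair is (10, 4)–(-7, 5) with squared distance 290. The circle on this segment as diameter has centre (1.5, 4.5) and r² = 290/4 = 72.5.
Check (-2, 5): distance² to centre = 12.5 ≤ 72.5, so it lies inside.
All remaining points lie in this disk, and no smaller disk contains both endpoints, so this is the minimum enclosing circle.
Diameter = 2r = 2√(72.5) ≈ 17.029.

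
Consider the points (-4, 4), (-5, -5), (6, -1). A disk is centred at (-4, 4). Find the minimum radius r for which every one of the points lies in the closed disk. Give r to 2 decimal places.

11.18

The required radius is the distance from (-4, 4) to the farthest point.
Squared distances: 0, 82, 125.
Maximum is 125, attained at (6, -1).
r = √125 ≈ 11.18.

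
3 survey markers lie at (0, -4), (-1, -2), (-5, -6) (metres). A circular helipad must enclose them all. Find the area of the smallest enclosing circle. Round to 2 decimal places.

Call the three points A, B, C in the order given.
Side lengths²: AB² = 5, AC² = 29, BC² = 32.
Since BC² = 32 < 29 + 5 = 34, the triangle is acute, so the smallest enclosing circle is the circumcircle.
Circumcentre = (-17/6, -25/6), r² = 145/18.
Area = π·r² = π·145/18 ≈ 25.31.

25.31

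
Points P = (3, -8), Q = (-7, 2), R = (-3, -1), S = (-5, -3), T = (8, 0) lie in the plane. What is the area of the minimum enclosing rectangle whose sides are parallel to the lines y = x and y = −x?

In coordinates u = x + y, v = x − y the rectangle is axis-aligned; the map (x,y)→(u,v) scales areas by 2.
u-values: -5, -5, -4, -8, 8; range = 8 − (-8) = 16.
v-values: 11, -9, -2, -2, 8; range = 11 − (-9) = 20.
Area = (16 × 20) / 2 = 160.

160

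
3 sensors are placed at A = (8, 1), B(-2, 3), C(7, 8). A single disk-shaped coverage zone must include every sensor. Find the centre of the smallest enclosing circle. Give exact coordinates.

Side lengths²: AB² = 104, AC² = 50, BC² = 106.
Since BC² = 106 < 104 + 50 = 154, the triangle is acute, so the smallest enclosing circle is the circumcircle.
Circumcentre = (115/34, 133/34), r² = 17225/578.
Centre = (115/34, 133/34).

(115/34, 133/34)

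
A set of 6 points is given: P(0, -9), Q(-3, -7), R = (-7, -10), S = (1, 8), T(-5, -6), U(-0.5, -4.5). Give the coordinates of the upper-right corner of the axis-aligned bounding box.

x-range [-7, 1], y-range [-10, 8].
The upper-right corner is (1, 8).

(1, 8)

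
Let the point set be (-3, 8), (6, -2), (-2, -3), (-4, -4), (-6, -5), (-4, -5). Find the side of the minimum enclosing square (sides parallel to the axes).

The bounding box has width 12 and height 13.
An axis-aligned square enclosing the set must have side ≥ max(width, height).
So the minimum side is max(12, 13) = 13.

13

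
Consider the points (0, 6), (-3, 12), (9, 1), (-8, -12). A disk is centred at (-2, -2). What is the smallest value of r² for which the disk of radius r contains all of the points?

197

The required radius is the distance from (-2, -2) to the farthest point.
Squared distances: 68, 197, 130, 136.
Maximum is 197, attained at (-3, 12).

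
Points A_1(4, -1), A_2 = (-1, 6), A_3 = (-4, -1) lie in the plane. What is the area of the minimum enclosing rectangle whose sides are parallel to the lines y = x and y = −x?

60

In coordinates u = x + y, v = x − y the rectangle is axis-aligned; the map (x,y)→(u,v) scales areas by 2.
u-values: 3, 5, -5; range = 5 − (-5) = 10.
v-values: 5, -7, -3; range = 5 − (-7) = 12.
Area = (10 × 12) / 2 = 60.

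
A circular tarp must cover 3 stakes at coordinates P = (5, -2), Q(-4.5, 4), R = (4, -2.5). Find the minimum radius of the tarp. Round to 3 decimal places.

5.618

Side lengths²: PQ² = 126.25, PR² = 1.25, QR² = 114.5.
Since PQ² = 126.25 ≥ 114.5 + 1.25 = 115.75, the angle opposite PQ is not acute, so the smallest enclosing circle has PQ as diameter.
Centre = midpoint of PQ = (0.25, 1), r² = 126.25/4 = 31.5625.
r = √(31.5625) ≈ 5.618.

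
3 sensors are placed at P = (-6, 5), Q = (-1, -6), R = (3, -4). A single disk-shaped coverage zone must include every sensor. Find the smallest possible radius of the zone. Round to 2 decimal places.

Side lengths²: PQ² = 146, PR² = 162, QR² = 20.
Since PR² = 162 < 146 + 20 = 166, the triangle is acute, so the smallest enclosing circle is the circumcircle.
Circumcentre = (-5/3, 1/3), r² = 365/9.
r = √(365/9) ≈ 6.37.

6.37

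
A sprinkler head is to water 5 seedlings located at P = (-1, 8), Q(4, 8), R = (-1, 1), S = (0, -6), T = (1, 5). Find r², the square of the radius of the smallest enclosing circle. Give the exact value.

10441/196

A smallest enclosing disk is always determined by at most three of the input points on its boundary.
The minimum enclosing circle is determined by three boundary points: P, Q, S.
Their circumcentre is (1.5, 8/7) with r² = 10441/196.
The farthest remaining point T is at distance² 2965/196 ≤ 10441/196.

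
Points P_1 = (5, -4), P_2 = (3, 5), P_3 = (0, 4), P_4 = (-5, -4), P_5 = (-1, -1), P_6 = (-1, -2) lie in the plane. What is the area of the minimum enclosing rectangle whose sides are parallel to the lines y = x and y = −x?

110.5

In coordinates u = x + y, v = x − y the rectangle is axis-aligned; the map (x,y)→(u,v) scales areas by 2.
u-values: 1, 8, 4, -9, -2, -3; range = 8 − (-9) = 17.
v-values: 9, -2, -4, -1, 0, 1; range = 9 − (-4) = 13.
Area = (17 × 13) / 2 = 110.5.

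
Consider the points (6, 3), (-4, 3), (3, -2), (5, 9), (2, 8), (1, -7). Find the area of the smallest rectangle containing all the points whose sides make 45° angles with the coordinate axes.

150

In coordinates u = x + y, v = x − y the rectangle is axis-aligned; the map (x,y)→(u,v) scales areas by 2.
u-values: 9, -1, 1, 14, 10, -6; range = 14 − (-6) = 20.
v-values: 3, -7, 5, -4, -6, 8; range = 8 − (-7) = 15.
Area = (20 × 15) / 2 = 150.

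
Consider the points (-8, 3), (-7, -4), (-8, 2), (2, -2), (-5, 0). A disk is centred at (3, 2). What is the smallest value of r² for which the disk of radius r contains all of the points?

The required radius is the distance from (3, 2) to the farthest point.
Squared distances: 122, 136, 121, 17, 68.
Maximum is 136, attained at (-7, -4).

136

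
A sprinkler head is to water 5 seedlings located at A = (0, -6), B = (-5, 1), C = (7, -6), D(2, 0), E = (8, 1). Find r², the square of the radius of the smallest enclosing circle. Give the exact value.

The minimum enclosing circle of a finite set is fixed by two of the points (as a diameter) or three (as a circumcircle).
The minimum enclosing circle is determined by three boundary points: B, C, E.
Their circumcentre is (1.5, -23/14) with r² = 4825/98.
The farthest remaining point A is at distance² 2081/98 ≤ 4825/98.

4825/98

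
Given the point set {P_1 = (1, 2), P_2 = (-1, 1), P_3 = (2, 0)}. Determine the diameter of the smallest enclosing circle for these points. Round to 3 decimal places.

Side lengths²: P_1P_2² = 5, P_1P_3² = 5, P_2P_3² = 10.
Since P_2P_3² = 10 ≥ 5 + 5 = 10, the angle opposite P_2P_3 is not acute, so the smallest enclosing circle has P_2P_3 as diameter.
Centre = midpoint of P_2P_3 = (0.5, 0.5), r² = 10/4 = 2.5.
Diameter = 2r = 2√(2.5) ≈ 3.162.

3.162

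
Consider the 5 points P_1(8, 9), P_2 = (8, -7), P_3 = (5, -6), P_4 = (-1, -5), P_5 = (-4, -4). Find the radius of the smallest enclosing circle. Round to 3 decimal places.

A smallest enclosing disk is always determined by at most three of the input points on its boundary.
The minimum enclosing circle is determined by three boundary points: P_1, P_2, P_5.
Their circumcentre is (3.625, 1) with r² = 83.140625.
The farthest remaining point P_4 is at distance² 57.390625 ≤ 83.140625.
r = √(83.140625) ≈ 9.118.

9.118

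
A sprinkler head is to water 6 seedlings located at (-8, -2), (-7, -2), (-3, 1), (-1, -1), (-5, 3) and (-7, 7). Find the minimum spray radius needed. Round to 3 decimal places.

A smallest enclosing disk is always determined by at most three of the input points on its boundary.
The minimum enclosing circle is determined by three boundary points: (-8, -2), (-1, -1), (-7, 7).
Their circumcentre is (-156/31, 69/31) with r² = 25625/961.
The farthest remaining point (-7, -2) is at distance² 20882/961 ≤ 25625/961.
r = √(25625/961) ≈ 5.164.

5.164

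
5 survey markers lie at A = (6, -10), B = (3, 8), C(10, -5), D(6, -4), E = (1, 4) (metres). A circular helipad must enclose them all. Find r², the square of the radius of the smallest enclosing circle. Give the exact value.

83.25

The farthest pair is A–B with squared distance 333. The circle on this segment as diameter has centre (4.5, -1) and r² = 333/4 = 83.25.
Check C: distance² to centre = 46.25 ≤ 83.25, so it lies inside.
All remaining points lie in this disk, and no smaller disk contains both endpoints, so this is the minimum enclosing circle.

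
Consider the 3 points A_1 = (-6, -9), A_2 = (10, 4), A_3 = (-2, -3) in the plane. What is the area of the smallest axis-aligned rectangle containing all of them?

x ranges over [-6, 10], width 16.
y ranges over [-9, 4], height 13.
Area = 16 × 13 = 208.

208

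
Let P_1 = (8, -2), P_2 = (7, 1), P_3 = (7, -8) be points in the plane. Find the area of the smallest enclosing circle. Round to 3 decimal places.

Side lengths²: P_1P_2² = 10, P_1P_3² = 37, P_2P_3² = 81.
Since P_2P_3² = 81 ≥ 37 + 10 = 47, the angle opposite P_2P_3 is not acute, so the smallest enclosing circle has P_2P_3 as diameter.
Centre = midpoint of P_2P_3 = (7, -3.5), r² = 81/4 = 20.25.
Area = π·r² = π·20.25 ≈ 63.617.

63.617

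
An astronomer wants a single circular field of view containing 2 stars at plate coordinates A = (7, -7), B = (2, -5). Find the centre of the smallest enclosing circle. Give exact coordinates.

(4.5, -6)

The smallest circle enclosing two points has them as diameter endpoints.
Centre = midpoint = (4.5, -6); r² = |AB|²/4 = 29/4 = 7.25.
Centre = (4.5, -6).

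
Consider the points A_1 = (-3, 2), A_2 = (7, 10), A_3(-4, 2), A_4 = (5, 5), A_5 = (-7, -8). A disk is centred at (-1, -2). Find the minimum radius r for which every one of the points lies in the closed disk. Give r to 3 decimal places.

The required radius is the distance from (-1, -2) to the farthest point.
Squared distances: 20, 208, 25, 85, 72.
Maximum is 208, attained at A_2.
r = √208 ≈ 14.422.

14.422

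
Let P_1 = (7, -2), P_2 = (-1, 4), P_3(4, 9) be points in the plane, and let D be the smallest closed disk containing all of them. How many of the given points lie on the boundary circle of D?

Side lengths²: P_1P_2² = 100, P_1P_3² = 130, P_2P_3² = 50.
Since P_1P_3² = 130 < 100 + 50 = 150, the triangle is acute, so the smallest enclosing circle is the circumcircle.
Circumcentre = (33/7, 23/7), r² = 1625/49.
The points at distance exactly r from the centre are P_1, P_2, P_3 — 3 points.

3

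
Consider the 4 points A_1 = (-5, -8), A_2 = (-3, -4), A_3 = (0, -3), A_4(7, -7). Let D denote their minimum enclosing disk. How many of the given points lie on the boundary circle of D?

A smallest enclosing disk is always determined by at most three of the input points on its boundary.
The farthest pair is A_1–A_4 with squared distance 145. The circle on this segment as diameter has centre (1, -7.5) and r² = 145/4 = 36.25.
Check A_2: distance² to centre = 28.25 ≤ 36.25, so it lies inside.
All remaining points lie in this disk, and no smaller disk contains both endpoints, so this is the minimum enclosing circle.
The points at distance exactly r from the centre are A_1, A_4 — 2 points.

2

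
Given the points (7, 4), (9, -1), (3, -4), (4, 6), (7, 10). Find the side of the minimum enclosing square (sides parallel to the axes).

14

The bounding box has width 6 and height 14.
An axis-aligned square enclosing the set must have side ≥ max(width, height).
So the minimum side is max(6, 14) = 14.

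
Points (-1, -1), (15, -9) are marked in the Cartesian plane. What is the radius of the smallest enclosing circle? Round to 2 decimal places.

8.94

The smallest circle enclosing two points has them as diameter endpoints.
Centre = midpoint = (7, -5); r² = |(-1, -1)−(15, -9)|²/4 = 320/4 = 80.
r = √80 ≈ 8.94.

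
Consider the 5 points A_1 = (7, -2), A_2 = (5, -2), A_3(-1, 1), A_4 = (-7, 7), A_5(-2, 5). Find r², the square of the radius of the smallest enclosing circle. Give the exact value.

The minimum enclosing circle of a finite set is fixed by two of the points (as a diameter) or three (as a circumcircle).
The farthest pair is A_1–A_4 with squared distance 277. The circle on this segment as diameter has centre (0, 2.5) and r² = 277/4 = 69.25.
Check A_2: distance² to centre = 45.25 ≤ 69.25, so it lies inside.
All remaining points lie in this disk, and no smaller disk contains both endpoints, so this is the minimum enclosing circle.

69.25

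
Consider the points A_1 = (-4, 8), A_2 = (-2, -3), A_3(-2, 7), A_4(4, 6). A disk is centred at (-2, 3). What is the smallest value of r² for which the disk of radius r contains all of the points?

The required radius is the distance from (-2, 3) to the farthest point.
Squared distances: 29, 36, 16, 45.
Maximum is 45, attained at A_4.

45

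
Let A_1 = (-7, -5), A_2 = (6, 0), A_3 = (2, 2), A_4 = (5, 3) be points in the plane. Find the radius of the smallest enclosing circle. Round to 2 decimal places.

7.21

A smallest enclosing disk is always determined by at most three of the input points on its boundary.
The farthest pair is A_1–A_4 with squared distance 208. The circle on this segment as diameter has centre (-1, -1) and r² = 208/4 = 52.
Check A_2: distance² to centre = 50 ≤ 52, so it lies inside.
All remaining points lie in this disk, and no smaller disk contains both endpoints, so this is the minimum enclosing circle.
r = √52 ≈ 7.21.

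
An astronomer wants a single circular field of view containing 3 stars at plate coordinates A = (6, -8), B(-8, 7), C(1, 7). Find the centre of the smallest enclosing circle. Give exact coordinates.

(-1, -0.5)

Side lengths²: AB² = 421, AC² = 250, BC² = 81.
Since AB² = 421 ≥ 250 + 81 = 331, the angle opposite AB is not acute, so the smallest enclosing circle has AB as diameter.
Centre = midpoint of AB = (-1, -0.5), r² = 421/4 = 105.25.
Centre = (-1, -0.5).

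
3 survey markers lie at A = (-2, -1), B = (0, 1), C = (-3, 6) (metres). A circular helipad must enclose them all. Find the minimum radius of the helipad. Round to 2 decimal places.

3.54

Side lengths²: AB² = 8, AC² = 50, BC² = 34.
Since AC² = 50 ≥ 34 + 8 = 42, the angle opposite AC is not acute, so the smallest enclosing circle has AC as diameter.
Centre = midpoint of AC = (-2.5, 2.5), r² = 50/4 = 12.5.
r = √(12.5) ≈ 3.54.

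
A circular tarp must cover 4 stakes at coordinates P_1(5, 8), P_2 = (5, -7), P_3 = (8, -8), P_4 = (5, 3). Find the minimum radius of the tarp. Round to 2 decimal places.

The farthest pair is P_1–P_3 with squared distance 265. The circle on this segment as diameter has centre (6.5, 0) and r² = 265/4 = 66.25.
Check P_2: distance² to centre = 51.25 ≤ 66.25, so it lies inside.
All remaining points lie in this disk, and no smaller disk contains both endpoints, so this is the minimum enclosing circle.
r = √(66.25) ≈ 8.14.

8.14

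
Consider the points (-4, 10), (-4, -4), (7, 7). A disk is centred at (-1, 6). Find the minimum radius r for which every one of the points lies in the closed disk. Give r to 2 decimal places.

The required radius is the distance from (-1, 6) to the farthest point.
Squared distances: 25, 109, 65.
Maximum is 109, attained at (-4, -4).
r = √109 ≈ 10.44.

10.44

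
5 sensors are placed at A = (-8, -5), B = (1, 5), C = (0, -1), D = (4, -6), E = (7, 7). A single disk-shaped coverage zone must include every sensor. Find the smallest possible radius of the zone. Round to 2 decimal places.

The farthest pair is A–E with squared distance 369. The circle on this segment as diameter has centre (-0.5, 1) and r² = 369/4 = 92.25.
Check B: distance² to centre = 18.25 ≤ 92.25, so it lies inside.
All remaining points lie in this disk, and no smaller disk contains both endpoints, so this is the minimum enclosing circle.
r = √(92.25) ≈ 9.60.

9.60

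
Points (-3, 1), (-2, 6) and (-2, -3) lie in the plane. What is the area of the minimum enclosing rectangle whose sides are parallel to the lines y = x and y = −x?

In coordinates u = x + y, v = x − y the rectangle is axis-aligned; the map (x,y)→(u,v) scales areas by 2.
u-values: -2, 4, -5; range = 4 − (-5) = 9.
v-values: -4, -8, 1; range = 1 − (-8) = 9.
Area = (9 × 9) / 2 = 40.5.

40.5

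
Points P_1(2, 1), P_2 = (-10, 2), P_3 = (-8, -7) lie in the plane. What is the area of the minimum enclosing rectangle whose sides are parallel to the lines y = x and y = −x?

117

In coordinates u = x + y, v = x − y the rectangle is axis-aligned; the map (x,y)→(u,v) scales areas by 2.
u-values: 3, -8, -15; range = 3 − (-15) = 18.
v-values: 1, -12, -1; range = 1 − (-12) = 13.
Area = (18 × 13) / 2 = 117.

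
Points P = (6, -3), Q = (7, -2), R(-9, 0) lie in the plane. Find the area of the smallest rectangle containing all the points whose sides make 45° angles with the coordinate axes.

In coordinates u = x + y, v = x − y the rectangle is axis-aligned; the map (x,y)→(u,v) scales areas by 2.
u-values: 3, 5, -9; range = 5 − (-9) = 14.
v-values: 9, 9, -9; range = 9 − (-9) = 18.
Area = (14 × 18) / 2 = 126.

126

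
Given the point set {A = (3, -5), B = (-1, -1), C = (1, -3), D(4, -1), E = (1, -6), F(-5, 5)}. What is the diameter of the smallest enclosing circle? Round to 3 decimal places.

The farthest pair is A–F with squared distance 164. The circle on this segment as diameter has centre (-1, 0) and r² = 164/4 = 41.
Check B: distance² to centre = 1 ≤ 41, so it lies inside.
All remaining points lie in this disk, and no smaller disk contains both endpoints, so this is the minimum enclosing circle.
Diameter = 2r = 2√41 ≈ 12.806.

12.806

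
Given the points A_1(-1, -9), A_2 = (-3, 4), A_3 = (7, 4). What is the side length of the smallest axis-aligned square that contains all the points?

The bounding box has width 10 and height 13.
An axis-aligned square enclosing the set must have side ≥ max(width, height).
So the minimum side is max(10, 13) = 13.

13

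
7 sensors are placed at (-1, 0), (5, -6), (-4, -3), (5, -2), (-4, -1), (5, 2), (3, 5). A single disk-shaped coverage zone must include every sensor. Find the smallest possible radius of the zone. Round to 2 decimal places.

By Welzl's lemma the MEC is supported by two points (diametrically opposite) or three points (on a circumcircle).
The minimum enclosing circle is determined by three boundary points: (5, -6), (-4, -3), (3, 5).
Their circumcentre is (105/62, -57/62) with r² = 70625/1922.
The farthest remaining point (-4, -1) is at distance² 62317/1922 ≤ 70625/1922.
r = √(70625/1922) ≈ 6.06.

6.06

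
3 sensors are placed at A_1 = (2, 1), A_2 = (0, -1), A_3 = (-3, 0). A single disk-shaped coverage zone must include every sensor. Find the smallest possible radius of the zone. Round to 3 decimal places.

Side lengths²: A_1A_2² = 8, A_1A_3² = 26, A_2A_3² = 10.
Since A_1A_3² = 26 ≥ 10 + 8 = 18, the angle opposite A_1A_3 is not acute, so the smallest enclosing circle has A_1A_3 as diameter.
Centre = midpoint of A_1A_3 = (-0.5, 0.5), r² = 26/4 = 6.5.
r = √(6.5) ≈ 2.550.

2.550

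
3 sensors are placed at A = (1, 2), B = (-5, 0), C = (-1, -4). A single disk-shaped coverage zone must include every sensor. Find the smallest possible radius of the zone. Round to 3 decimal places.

3.536

Side lengths²: AB² = 40, AC² = 40, BC² = 32.
Since AC² = 40 < 40 + 32 = 72, the triangle is acute, so the smallest enclosing circle is the circumcircle.
Circumcentre = (-1.5, -0.5), r² = 12.5.
r = √(12.5) ≈ 3.536.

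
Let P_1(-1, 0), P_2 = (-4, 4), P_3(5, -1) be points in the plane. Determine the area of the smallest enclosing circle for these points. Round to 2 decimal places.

Side lengths²: P_1P_2² = 25, P_1P_3² = 37, P_2P_3² = 106.
Since P_2P_3² = 106 ≥ 37 + 25 = 62, the angle opposite P_2P_3 is not acute, so the smallest enclosing circle has P_2P_3 as diameter.
Centre = midpoint of P_2P_3 = (0.5, 1.5), r² = 106/4 = 26.5.
Area = π·r² = π·26.5 ≈ 83.25.

83.25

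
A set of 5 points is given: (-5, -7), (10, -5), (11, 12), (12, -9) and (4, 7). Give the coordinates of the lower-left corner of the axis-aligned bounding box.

(-5, -9)

x-range [-5, 12], y-range [-9, 12].
The lower-left corner is (-5, -9).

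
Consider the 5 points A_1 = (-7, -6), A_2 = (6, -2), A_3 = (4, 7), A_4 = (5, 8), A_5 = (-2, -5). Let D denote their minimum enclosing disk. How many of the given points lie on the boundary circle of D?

2

The farthest pair is A_1–A_4 with squared distance 340. The circle on this segment as diameter has centre (-1, 1) and r² = 340/4 = 85.
Check A_2: distance² to centre = 58 ≤ 85, so it lies inside.
All remaining points lie in this disk, and no smaller disk contains both endpoints, so this is the minimum enclosing circle.
The points at distance exactly r from the centre are A_1, A_4 — 2 points.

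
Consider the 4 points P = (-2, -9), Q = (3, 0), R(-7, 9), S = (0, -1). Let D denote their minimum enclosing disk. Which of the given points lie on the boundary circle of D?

P, R

The minimum enclosing circle of a finite set is fixed by two of the points (as a diameter) or three (as a circumcircle).
The farthest pair is P–R with squared distance 349. The circle on this segment as diameter has centre (-4.5, 0) and r² = 349/4 = 87.25.
Check Q: distance² to centre = 56.25 ≤ 87.25, so it lies inside.
All remaining points lie in this disk, and no smaller disk contains both endpoints, so this is the minimum enclosing circle.
The points at distance exactly r from the centre are P, R — 2 points.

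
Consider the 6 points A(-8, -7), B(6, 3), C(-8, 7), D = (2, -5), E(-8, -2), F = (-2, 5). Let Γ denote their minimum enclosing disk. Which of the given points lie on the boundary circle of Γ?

A smallest enclosing disk is always determined by at most three of the input points on its boundary.
The minimum enclosing circle is determined by three boundary points: A, B, C.
Their circumcentre is (-17/7, 0) with r² = 3922/49.
The farthest remaining point D is at distance² 2186/49 ≤ 3922/49.
The points at distance exactly r from the centre are A, B, C — 3 points.

A, B, C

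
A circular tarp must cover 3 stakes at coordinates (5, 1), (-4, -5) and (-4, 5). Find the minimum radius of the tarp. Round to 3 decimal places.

5.918

Call the three points A, B, C in the order given.
Side lengths²: AB² = 117, AC² = 97, BC² = 100.
Since AB² = 117 < 100 + 97 = 197, the triangle is acute, so the smallest enclosing circle is the circumcircle.
Circumcentre = (-5/6, 0), r² = 1261/36.
r = √(1261/36) ≈ 5.918.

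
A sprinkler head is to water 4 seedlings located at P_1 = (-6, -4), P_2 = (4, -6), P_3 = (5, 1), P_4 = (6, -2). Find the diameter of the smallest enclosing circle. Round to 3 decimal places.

12.233

The minimum enclosing circle is determined by three boundary points: P_1, P_3, P_4.
Their circumcentre is (-2/19, -45/19) with r² = 13505/361.
The farthest remaining point P_2 is at distance² 10845/361 ≤ 13505/361.
Diameter = 2r = 2√(13505/361) ≈ 12.233.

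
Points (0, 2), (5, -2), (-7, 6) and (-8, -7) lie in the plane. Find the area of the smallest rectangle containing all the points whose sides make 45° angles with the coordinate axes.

180

In coordinates u = x + y, v = x − y the rectangle is axis-aligned; the map (x,y)→(u,v) scales areas by 2.
u-values: 2, 3, -1, -15; range = 3 − (-15) = 18.
v-values: -2, 7, -13, -1; range = 7 − (-13) = 20.
Area = (18 × 20) / 2 = 180.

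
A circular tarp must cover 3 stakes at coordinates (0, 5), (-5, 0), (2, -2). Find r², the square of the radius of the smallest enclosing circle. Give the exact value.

Call the three points A, B, C in the order given.
Side lengths²: AB² = 50, AC² = 53, BC² = 53.
Since BC² = 53 < 53 + 50 = 103, the triangle is acute, so the smallest enclosing circle is the circumcircle.
Circumcentre = (-17/18, 17/18), r² = 2809/162.

2809/162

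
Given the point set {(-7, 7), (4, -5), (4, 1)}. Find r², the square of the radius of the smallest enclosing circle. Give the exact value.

Call the three points A, B, C in the order given.
Side lengths²: AB² = 265, AC² = 157, BC² = 36.
Since AB² = 265 ≥ 157 + 36 = 193, the angle opposite AB is not acute, so the smallest enclosing circle has AB as diameter.
Centre = midpoint of AB = (-1.5, 1), r² = 265/4 = 66.25.

66.25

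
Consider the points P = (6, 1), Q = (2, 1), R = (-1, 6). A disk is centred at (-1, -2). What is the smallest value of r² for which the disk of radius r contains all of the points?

64

The required radius is the distance from (-1, -2) to the farthest point.
Squared distances: 58, 18, 64.
Maximum is 64, attained at R.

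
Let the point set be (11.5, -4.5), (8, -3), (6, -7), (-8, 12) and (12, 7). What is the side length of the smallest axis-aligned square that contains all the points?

The bounding box has width 20 and height 19.
An axis-aligned square enclosing the set must have side ≥ max(width, height).
So the minimum side is max(20, 19) = 20.

20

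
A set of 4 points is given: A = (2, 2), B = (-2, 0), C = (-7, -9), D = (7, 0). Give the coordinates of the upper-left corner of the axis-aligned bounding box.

(-7, 2)

x-range [-7, 7], y-range [-9, 2].
The upper-left corner is (-7, 2).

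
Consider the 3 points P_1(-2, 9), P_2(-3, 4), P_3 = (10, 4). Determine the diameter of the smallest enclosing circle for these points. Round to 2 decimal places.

13.26

Side lengths²: P_1P_2² = 26, P_1P_3² = 169, P_2P_3² = 169.
Since P_2P_3² = 169 < 169 + 26 = 195, the triangle is acute, so the smallest enclosing circle is the circumcircle.
Circumcentre = (3.5, 5.3), r² = 43.94.
Diameter = 2r = 2√(43.94) ≈ 13.26.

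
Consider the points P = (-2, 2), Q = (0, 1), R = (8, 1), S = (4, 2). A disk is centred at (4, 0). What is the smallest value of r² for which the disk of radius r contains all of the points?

The required radius is the distance from (4, 0) to the farthest point.
Squared distances: 40, 17, 17, 4.
Maximum is 40, attained at P.

40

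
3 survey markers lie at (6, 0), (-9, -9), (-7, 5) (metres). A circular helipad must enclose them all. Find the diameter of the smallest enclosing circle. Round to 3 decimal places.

17.946

Call the three points A, B, C in the order given.
Side lengths²: AB² = 306, AC² = 194, BC² = 200.
Since AB² = 306 < 200 + 194 = 394, the triangle is acute, so the smallest enclosing circle is the circumcircle.
Circumcentre = (-2.53125, -2.78125), r² = 80.517578125.
Diameter = 2r = 2√(80.517578125) ≈ 17.946.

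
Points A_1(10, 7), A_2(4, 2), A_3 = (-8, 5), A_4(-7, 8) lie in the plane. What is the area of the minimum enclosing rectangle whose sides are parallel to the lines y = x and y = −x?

In coordinates u = x + y, v = x − y the rectangle is axis-aligned; the map (x,y)→(u,v) scales areas by 2.
u-values: 17, 6, -3, 1; range = 17 − (-3) = 20.
v-values: 3, 2, -13, -15; range = 3 − (-15) = 18.
Area = (20 × 18) / 2 = 180.

180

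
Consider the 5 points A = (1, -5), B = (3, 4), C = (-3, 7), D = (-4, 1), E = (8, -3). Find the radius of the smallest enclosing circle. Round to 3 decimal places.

7.433

The farthest pair is C–E with squared distance 221. The circle on this segment as diameter has centre (2.5, 2) and r² = 221/4 = 55.25.
Check A: distance² to centre = 51.25 ≤ 55.25, so it lies inside.
All remaining points lie in this disk, and no smaller disk contains both endpoints, so this is the minimum enclosing circle.
r = √(55.25) ≈ 7.433.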